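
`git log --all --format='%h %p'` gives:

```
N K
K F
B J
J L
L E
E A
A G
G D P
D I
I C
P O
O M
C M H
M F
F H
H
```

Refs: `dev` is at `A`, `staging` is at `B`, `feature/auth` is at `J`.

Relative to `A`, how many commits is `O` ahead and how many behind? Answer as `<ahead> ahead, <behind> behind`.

0 ahead, 6 behind

Reachable from O: {F, H, M, O}.
Reachable from A: {A, C, D, F, G, H, I, M, O, P}.
Only in O's history (ahead): {} — 0.
Only in A's history (behind): {A, C, D, G, I, P} — 6.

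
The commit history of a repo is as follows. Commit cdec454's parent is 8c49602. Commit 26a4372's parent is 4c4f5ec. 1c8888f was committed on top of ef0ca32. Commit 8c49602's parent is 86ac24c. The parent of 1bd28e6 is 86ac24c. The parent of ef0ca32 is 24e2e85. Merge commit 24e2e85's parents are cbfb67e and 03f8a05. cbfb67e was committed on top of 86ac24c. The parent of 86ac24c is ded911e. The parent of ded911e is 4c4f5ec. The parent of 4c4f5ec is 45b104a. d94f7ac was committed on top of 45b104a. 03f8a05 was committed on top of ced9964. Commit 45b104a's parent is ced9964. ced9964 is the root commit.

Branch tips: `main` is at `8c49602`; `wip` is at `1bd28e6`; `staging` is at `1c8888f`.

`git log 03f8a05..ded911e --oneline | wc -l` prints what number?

Reachable from ded911e: {45b104a, 4c4f5ec, ced9964, ded911e}.
Reachable from 03f8a05: {03f8a05, ced9964}.
In ded911e's history but not 03f8a05's: {45b104a, 4c4f5ec, ded911e} — 3 commits.

3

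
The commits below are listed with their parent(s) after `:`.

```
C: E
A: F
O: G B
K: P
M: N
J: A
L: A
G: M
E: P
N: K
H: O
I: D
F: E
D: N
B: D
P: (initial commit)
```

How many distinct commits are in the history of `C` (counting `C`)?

3

Walking parent pointers from C: reachable set = {C, E, P}.
That is 3 commits.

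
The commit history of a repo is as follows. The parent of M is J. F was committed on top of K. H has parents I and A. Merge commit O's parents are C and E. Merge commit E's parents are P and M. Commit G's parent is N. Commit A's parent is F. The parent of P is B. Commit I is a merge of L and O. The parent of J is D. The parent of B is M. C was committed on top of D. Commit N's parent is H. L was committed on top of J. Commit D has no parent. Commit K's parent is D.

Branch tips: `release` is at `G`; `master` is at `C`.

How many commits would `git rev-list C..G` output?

Reachable from G: {A, B, C, D, E, F, G, H, I, J, K, L, M, N, O, P}.
Reachable from C: {C, D}.
In G's history but not C's: {A, B, E, F, G, H, I, J, K, L, M, N, O, P} — 14 commits.

14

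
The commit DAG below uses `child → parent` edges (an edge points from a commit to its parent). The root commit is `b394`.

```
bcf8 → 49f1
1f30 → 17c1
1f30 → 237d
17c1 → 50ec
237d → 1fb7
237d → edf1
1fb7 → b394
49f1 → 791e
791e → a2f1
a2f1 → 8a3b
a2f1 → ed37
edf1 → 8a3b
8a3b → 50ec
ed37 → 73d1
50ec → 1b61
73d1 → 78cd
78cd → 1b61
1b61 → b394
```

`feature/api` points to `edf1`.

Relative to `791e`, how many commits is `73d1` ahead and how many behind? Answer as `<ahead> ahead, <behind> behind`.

0 ahead, 5 behind

Reachable from 73d1: {1b61, 73d1, 78cd, b394}.
Reachable from 791e: {1b61, 50ec, 73d1, 78cd, 791e, 8a3b, a2f1, b394, ed37}.
Only in 73d1's history (ahead): {} — 0.
Only in 791e's history (behind): {50ec, 791e, 8a3b, a2f1, ed37} — 5.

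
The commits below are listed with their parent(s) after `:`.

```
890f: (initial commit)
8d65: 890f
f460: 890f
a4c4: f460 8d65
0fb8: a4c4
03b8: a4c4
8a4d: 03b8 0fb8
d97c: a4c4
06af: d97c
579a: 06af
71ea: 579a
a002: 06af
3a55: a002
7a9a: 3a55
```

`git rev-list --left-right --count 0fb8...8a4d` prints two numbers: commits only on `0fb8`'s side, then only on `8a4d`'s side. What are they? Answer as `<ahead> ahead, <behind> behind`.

0 ahead, 2 behind

Reachable from 0fb8: {0fb8, 890f, 8d65, a4c4, f460}.
Reachable from 8a4d: {03b8, 0fb8, 890f, 8a4d, 8d65, a4c4, f460}.
Only in 0fb8's history (ahead): {} — 0.
Only in 8a4d's history (behind): {03b8, 8a4d} — 2.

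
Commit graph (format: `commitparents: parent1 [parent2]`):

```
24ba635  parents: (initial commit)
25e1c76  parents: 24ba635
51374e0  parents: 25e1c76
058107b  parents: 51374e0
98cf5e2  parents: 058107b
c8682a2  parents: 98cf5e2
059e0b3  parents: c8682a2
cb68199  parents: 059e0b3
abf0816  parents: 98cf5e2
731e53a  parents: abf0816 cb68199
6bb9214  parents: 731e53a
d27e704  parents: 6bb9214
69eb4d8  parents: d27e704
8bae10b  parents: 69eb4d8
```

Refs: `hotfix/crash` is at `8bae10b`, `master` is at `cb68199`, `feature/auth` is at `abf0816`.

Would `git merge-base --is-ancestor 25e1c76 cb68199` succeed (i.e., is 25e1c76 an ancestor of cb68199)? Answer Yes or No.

Yes

Ancestors of cb68199 (commits reachable by following parents): {058107b, 059e0b3, 24ba635, 25e1c76, 51374e0, 98cf5e2, c8682a2, cb68199}.
25e1c76 is in that set, so it is an ancestor of cb68199.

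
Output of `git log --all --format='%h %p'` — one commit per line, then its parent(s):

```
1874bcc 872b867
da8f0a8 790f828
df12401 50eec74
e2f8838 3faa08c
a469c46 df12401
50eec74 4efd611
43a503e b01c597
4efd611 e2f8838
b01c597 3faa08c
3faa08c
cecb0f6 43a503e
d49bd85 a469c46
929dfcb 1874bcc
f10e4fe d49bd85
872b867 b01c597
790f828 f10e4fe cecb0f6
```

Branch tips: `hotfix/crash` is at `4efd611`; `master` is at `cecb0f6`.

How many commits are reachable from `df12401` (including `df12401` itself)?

Walking parent pointers from df12401: reachable set = {3faa08c, 4efd611, 50eec74, df12401, e2f8838}.
That is 5 commits.

5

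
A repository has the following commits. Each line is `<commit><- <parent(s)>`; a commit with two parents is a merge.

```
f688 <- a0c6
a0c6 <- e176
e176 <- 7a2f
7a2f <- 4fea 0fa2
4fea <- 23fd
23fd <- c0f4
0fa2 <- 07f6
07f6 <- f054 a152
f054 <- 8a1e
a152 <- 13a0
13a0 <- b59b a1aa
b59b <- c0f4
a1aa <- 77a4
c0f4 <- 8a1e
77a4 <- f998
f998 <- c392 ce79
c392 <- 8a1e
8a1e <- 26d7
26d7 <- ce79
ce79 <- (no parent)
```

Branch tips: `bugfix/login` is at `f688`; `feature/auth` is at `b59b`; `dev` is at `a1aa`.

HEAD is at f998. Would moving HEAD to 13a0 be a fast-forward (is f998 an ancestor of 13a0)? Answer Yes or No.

A fast-forward from f998 to 13a0 is possible iff f998 is an ancestor of 13a0.
Ancestors of 13a0: {13a0, 26d7, 77a4, 8a1e, a1aa, b59b, c0f4, c392, ce79, f998}.
f998 is among them, so fast-forward is possible.

Yes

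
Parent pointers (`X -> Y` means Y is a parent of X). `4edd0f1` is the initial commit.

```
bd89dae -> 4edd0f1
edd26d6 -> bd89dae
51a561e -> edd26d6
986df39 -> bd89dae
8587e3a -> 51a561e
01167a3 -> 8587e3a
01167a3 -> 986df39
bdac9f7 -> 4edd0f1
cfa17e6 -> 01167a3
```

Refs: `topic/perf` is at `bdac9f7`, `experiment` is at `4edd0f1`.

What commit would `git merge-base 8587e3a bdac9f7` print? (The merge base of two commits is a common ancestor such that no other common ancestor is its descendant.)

4edd0f1

Ancestors of 8587e3a: {4edd0f1, 51a561e, 8587e3a, bd89dae, edd26d6}.
Ancestors of bdac9f7: {4edd0f1, bdac9f7}.
Common ancestors: {4edd0f1}.
The only common ancestor is 4edd0f1, so it is the merge base.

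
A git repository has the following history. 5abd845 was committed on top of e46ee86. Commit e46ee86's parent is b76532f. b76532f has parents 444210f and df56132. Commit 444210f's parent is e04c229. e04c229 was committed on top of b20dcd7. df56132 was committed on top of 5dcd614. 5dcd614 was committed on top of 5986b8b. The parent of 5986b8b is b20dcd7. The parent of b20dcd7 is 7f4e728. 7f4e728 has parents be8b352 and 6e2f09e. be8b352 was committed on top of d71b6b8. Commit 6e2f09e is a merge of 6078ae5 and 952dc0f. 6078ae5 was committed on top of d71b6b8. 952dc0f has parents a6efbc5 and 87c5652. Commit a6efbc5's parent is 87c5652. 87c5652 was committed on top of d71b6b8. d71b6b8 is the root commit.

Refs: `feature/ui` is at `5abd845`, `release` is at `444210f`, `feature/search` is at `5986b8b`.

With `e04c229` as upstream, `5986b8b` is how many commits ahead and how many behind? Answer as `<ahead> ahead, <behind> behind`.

1 ahead, 1 behind

Reachable from 5986b8b: {5986b8b, 6078ae5, 6e2f09e, 7f4e728, 87c5652, 952dc0f, a6efbc5, b20dcd7, be8b352, d71b6b8}.
Reachable from e04c229: {6078ae5, 6e2f09e, 7f4e728, 87c5652, 952dc0f, a6efbc5, b20dcd7, be8b352, d71b6b8, e04c229}.
Only in 5986b8b's history (ahead): {5986b8b} — 1.
Only in e04c229's history (behind): {e04c229} — 1.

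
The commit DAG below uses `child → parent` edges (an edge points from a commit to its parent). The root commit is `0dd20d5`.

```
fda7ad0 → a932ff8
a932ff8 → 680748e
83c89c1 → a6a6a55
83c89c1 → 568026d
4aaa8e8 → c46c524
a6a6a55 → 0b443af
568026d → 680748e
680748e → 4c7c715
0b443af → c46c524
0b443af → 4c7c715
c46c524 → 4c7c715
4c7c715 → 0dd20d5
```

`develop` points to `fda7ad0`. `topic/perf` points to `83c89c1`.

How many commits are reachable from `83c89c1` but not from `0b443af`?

Reachable from 83c89c1: {0b443af, 0dd20d5, 4c7c715, 568026d, 680748e, 83c89c1, a6a6a55, c46c524}.
Reachable from 0b443af: {0b443af, 0dd20d5, 4c7c715, c46c524}.
In 83c89c1's history but not 0b443af's: {568026d, 680748e, 83c89c1, a6a6a55} — 4 commits.

4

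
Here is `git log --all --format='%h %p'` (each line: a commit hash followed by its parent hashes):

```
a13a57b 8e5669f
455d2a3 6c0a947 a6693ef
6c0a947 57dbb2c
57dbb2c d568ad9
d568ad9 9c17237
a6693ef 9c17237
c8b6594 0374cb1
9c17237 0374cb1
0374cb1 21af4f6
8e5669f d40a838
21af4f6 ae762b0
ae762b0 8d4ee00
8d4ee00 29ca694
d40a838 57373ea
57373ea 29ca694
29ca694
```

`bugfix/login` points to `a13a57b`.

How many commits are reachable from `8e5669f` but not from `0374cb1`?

3

Reachable from 8e5669f: {29ca694, 57373ea, 8e5669f, d40a838}.
Reachable from 0374cb1: {0374cb1, 21af4f6, 29ca694, 8d4ee00, ae762b0}.
In 8e5669f's history but not 0374cb1's: {57373ea, 8e5669f, d40a838} — 3 commits.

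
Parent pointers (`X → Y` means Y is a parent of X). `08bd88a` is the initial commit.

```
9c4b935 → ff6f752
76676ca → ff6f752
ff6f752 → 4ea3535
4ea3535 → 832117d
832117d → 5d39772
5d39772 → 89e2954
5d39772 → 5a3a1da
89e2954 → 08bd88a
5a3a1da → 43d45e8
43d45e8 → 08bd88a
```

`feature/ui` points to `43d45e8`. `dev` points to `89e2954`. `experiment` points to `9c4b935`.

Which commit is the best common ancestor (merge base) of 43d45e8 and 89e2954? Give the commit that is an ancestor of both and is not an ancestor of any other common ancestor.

08bd88a

Ancestors of 43d45e8: {08bd88a, 43d45e8}.
Ancestors of 89e2954: {08bd88a, 89e2954}.
Common ancestors: {08bd88a}.
The only common ancestor is 08bd88a, so it is the merge base.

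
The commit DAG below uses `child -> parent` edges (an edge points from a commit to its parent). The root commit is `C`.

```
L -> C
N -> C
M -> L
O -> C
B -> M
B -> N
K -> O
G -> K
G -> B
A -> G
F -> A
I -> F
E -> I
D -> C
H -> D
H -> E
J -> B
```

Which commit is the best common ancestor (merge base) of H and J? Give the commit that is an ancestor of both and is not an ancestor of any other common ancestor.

B

Ancestors of H: {A, B, C, D, E, F, G, H, I, K, L, M, N, O}.
Ancestors of J: {B, C, J, L, M, N}.
Common ancestors: {B, C, L, M, N}.
Among these, B is not an ancestor of any other common ancestor — it is the merge base.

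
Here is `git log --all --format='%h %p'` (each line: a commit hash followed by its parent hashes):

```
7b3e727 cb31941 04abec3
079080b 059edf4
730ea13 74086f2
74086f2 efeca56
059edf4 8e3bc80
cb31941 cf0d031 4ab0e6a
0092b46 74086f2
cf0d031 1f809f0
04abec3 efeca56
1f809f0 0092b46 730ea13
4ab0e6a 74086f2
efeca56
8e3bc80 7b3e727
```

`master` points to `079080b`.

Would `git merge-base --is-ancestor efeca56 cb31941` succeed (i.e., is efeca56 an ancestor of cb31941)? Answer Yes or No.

Yes

Ancestors of cb31941 (commits reachable by following parents): {0092b46, 1f809f0, 4ab0e6a, 730ea13, 74086f2, cb31941, cf0d031, efeca56}.
efeca56 is in that set, so it is an ancestor of cb31941.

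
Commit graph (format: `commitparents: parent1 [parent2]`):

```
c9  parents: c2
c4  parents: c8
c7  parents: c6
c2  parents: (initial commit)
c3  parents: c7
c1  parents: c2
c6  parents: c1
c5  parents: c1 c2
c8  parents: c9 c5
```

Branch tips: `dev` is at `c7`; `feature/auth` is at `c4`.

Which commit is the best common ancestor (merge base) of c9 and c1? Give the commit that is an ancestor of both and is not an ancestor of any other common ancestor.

c2

Ancestors of c9: {c2, c9}.
Ancestors of c1: {c1, c2}.
Common ancestors: {c2}.
The only common ancestor is c2, so it is the merge base.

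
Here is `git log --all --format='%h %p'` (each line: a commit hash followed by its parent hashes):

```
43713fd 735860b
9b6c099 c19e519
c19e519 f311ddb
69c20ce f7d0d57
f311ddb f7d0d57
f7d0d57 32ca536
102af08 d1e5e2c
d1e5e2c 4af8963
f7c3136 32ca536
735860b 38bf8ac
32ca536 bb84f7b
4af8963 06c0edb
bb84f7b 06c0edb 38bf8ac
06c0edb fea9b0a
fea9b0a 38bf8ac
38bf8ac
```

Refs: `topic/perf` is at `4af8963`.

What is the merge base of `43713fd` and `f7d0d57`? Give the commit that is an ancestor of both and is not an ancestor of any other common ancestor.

38bf8ac

Ancestors of 43713fd: {38bf8ac, 43713fd, 735860b}.
Ancestors of f7d0d57: {06c0edb, 32ca536, 38bf8ac, bb84f7b, f7d0d57, fea9b0a}.
Common ancestors: {38bf8ac}.
The only common ancestor is 38bf8ac, so it is the merge base.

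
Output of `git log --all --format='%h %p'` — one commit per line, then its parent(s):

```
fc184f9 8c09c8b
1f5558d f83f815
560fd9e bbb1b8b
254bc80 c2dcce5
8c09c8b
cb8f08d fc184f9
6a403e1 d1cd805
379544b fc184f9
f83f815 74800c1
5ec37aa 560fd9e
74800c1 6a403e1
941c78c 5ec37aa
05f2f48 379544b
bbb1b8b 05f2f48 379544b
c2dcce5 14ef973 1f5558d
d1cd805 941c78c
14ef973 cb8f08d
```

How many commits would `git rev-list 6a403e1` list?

10

Walking parent pointers from 6a403e1: reachable set = {05f2f48, 379544b, 560fd9e, 5ec37aa, 6a403e1, 8c09c8b, 941c78c, bbb1b8b, d1cd805, fc184f9}.
That is 10 commits.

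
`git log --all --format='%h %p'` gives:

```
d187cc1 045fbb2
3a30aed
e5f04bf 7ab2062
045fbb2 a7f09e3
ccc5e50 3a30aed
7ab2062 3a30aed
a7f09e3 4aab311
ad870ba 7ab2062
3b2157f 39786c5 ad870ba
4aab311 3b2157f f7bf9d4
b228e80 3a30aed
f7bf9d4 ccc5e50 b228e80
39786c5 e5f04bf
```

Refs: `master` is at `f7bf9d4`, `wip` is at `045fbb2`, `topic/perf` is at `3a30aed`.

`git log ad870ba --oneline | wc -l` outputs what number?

3

Walking parent pointers from ad870ba: reachable set = {3a30aed, 7ab2062, ad870ba}.
That is 3 commits.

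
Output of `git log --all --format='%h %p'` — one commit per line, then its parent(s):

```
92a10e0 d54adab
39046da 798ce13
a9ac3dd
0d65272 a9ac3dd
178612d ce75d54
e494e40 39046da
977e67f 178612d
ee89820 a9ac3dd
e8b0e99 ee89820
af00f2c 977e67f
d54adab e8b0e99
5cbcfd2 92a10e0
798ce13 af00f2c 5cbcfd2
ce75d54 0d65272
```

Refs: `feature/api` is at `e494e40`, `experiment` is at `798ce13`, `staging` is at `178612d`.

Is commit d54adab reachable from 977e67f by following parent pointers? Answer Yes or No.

Ancestors of 977e67f: {0d65272, 178612d, 977e67f, a9ac3dd, ce75d54}.
d54adab is not in that set, so it is not an ancestor of 977e67f.

No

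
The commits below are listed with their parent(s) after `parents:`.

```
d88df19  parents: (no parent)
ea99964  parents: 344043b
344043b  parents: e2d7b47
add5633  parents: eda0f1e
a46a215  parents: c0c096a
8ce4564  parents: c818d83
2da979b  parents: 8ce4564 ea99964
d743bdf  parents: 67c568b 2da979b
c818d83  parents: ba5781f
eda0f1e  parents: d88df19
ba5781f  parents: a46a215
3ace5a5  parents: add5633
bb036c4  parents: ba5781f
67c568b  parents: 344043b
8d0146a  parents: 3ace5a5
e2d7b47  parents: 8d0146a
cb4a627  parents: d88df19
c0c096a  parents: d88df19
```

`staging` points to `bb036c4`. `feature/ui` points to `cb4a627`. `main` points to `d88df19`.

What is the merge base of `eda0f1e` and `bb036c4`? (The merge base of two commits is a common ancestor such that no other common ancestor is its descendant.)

Ancestors of eda0f1e: {d88df19, eda0f1e}.
Ancestors of bb036c4: {a46a215, ba5781f, bb036c4, c0c096a, d88df19}.
Common ancestors: {d88df19}.
The only common ancestor is d88df19, so it is the merge base.

d88df19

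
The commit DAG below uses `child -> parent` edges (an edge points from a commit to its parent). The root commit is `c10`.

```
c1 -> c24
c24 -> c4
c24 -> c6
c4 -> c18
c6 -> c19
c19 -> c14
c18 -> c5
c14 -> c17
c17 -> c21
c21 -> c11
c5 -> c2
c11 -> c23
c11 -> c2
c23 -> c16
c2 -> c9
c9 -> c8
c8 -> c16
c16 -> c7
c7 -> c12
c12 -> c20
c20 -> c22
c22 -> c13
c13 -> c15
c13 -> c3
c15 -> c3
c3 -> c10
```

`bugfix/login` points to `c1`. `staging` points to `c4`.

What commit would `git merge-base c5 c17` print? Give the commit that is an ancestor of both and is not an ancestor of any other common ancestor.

Ancestors of c5: {c10, c12, c13, c15, c16, c2, c20, c22, c3, c5, c7, c8, c9}.
Ancestors of c17: {c10, c11, c12, c13, c15, c16, c17, c2, c20, c21, c22, c23, c3, c7, c8, c9}.
Common ancestors: {c10, c12, c13, c15, c16, c2, c20, c22, c3, c7, c8, c9}.
Among these, c2 is not an ancestor of any other common ancestor — it is the merge base.

c2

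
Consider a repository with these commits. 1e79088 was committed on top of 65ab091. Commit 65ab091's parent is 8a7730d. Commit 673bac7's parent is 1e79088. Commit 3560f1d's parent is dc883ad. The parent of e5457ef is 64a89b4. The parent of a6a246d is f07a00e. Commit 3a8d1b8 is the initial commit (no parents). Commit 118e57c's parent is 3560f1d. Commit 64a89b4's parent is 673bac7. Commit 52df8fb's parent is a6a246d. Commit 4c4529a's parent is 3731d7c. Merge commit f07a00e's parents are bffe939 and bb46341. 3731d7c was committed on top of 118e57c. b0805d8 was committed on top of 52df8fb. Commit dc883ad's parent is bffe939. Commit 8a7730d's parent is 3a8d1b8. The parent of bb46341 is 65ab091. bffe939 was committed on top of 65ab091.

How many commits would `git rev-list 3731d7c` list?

8

Walking parent pointers from 3731d7c: reachable set = {118e57c, 3560f1d, 3731d7c, 3a8d1b8, 65ab091, 8a7730d, bffe939, dc883ad}.
That is 8 commits.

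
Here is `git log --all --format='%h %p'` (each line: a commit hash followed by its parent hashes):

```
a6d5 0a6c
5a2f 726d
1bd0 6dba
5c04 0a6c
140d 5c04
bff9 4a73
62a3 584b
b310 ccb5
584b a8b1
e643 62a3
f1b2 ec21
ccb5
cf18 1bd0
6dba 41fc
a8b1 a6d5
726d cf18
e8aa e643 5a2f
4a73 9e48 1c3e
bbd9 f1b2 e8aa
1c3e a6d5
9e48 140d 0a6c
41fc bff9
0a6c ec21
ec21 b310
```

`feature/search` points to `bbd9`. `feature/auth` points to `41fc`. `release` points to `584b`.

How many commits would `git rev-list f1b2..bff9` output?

Reachable from bff9: {0a6c, 140d, 1c3e, 4a73, 5c04, 9e48, a6d5, b310, bff9, ccb5, ec21}.
Reachable from f1b2: {b310, ccb5, ec21, f1b2}.
In bff9's history but not f1b2's: {0a6c, 140d, 1c3e, 4a73, 5c04, 9e48, a6d5, bff9} — 8 commits.

8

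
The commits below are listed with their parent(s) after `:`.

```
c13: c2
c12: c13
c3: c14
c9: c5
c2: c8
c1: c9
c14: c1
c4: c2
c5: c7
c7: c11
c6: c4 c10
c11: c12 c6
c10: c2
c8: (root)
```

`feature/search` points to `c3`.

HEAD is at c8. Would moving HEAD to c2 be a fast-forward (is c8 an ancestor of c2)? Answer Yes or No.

A fast-forward from c8 to c2 is possible iff c8 is an ancestor of c2.
Ancestors of c2: {c2, c8}.
c8 is among them, so fast-forward is possible.

Yes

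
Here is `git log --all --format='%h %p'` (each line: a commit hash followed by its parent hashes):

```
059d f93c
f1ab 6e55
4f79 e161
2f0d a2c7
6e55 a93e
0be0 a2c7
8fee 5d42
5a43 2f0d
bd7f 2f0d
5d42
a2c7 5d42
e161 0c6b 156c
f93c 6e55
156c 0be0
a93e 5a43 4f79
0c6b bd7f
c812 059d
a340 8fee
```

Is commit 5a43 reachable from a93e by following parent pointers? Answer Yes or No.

Ancestors of a93e (commits reachable by following parents): {0be0, 0c6b, 156c, 2f0d, 4f79, 5a43, 5d42, a2c7, a93e, bd7f, e161}.
5a43 is in that set, so it is an ancestor of a93e.

Yes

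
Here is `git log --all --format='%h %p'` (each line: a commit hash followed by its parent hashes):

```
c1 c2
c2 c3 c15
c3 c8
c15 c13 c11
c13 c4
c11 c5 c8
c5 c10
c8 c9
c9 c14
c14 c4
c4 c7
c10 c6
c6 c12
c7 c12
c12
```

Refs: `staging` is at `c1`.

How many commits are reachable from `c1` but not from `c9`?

10

Reachable from c1: {c1, c10, c11, c12, c13, c14, c15, c2, c3, c4, c5, c6, c7, c8, c9}.
Reachable from c9: {c12, c14, c4, c7, c9}.
In c1's history but not c9's: {c1, c10, c11, c13, c15, c2, c3, c5, c6, c8} — 10 commits.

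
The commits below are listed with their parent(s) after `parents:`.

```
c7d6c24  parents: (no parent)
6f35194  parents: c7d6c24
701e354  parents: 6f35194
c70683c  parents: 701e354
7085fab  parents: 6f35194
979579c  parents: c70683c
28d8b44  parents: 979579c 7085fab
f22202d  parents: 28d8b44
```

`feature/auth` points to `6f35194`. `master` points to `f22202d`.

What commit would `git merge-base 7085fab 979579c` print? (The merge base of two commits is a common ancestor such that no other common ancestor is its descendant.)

Ancestors of 7085fab: {6f35194, 7085fab, c7d6c24}.
Ancestors of 979579c: {6f35194, 701e354, 979579c, c70683c, c7d6c24}.
Common ancestors: {6f35194, c7d6c24}.
Among these, 6f35194 is not an ancestor of any other common ancestor — it is the merge base.

6f35194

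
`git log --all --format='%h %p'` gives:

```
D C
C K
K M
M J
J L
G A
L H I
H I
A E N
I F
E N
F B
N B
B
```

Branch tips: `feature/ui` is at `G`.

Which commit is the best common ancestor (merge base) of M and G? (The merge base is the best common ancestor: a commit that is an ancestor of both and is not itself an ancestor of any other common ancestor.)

B

Ancestors of M: {B, F, H, I, J, L, M}.
Ancestors of G: {A, B, E, G, N}.
Common ancestors: {B}.
The only common ancestor is B, so it is the merge base.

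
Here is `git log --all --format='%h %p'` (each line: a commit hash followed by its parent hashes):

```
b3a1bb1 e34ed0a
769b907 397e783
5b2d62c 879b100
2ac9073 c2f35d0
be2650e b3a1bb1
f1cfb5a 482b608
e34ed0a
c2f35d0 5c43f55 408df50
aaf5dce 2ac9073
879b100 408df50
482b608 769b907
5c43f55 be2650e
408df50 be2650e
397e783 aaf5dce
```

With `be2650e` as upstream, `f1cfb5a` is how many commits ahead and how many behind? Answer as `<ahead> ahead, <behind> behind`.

9 ahead, 0 behind

Reachable from f1cfb5a: {2ac9073, 397e783, 408df50, 482b608, 5c43f55, 769b907, aaf5dce, b3a1bb1, be2650e, c2f35d0, e34ed0a, f1cfb5a}.
Reachable from be2650e: {b3a1bb1, be2650e, e34ed0a}.
Only in f1cfb5a's history (ahead): {2ac9073, 397e783, 408df50, 482b608, 5c43f55, 769b907, aaf5dce, c2f35d0, f1cfb5a} — 9.
Only in be2650e's history (behind): {} — 0.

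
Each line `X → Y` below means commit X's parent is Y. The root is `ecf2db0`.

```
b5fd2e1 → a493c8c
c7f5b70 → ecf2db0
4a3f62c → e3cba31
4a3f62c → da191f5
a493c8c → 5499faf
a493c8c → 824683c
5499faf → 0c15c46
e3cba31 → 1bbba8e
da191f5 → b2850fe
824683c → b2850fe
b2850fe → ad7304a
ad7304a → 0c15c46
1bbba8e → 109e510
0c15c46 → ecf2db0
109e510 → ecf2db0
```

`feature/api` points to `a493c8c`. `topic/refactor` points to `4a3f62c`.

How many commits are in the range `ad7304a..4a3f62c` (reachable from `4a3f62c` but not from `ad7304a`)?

6

Reachable from 4a3f62c: {0c15c46, 109e510, 1bbba8e, 4a3f62c, ad7304a, b2850fe, da191f5, e3cba31, ecf2db0}.
Reachable from ad7304a: {0c15c46, ad7304a, ecf2db0}.
In 4a3f62c's history but not ad7304a's: {109e510, 1bbba8e, 4a3f62c, b2850fe, da191f5, e3cba31} — 6 commits.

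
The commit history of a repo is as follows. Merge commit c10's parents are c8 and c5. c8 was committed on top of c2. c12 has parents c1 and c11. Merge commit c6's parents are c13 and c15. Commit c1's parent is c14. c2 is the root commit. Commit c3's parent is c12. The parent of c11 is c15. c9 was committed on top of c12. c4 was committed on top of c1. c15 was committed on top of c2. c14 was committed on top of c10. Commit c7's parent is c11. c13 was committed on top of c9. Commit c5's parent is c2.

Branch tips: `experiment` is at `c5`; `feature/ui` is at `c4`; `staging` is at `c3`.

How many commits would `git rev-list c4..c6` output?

6

Reachable from c6: {c1, c10, c11, c12, c13, c14, c15, c2, c5, c6, c8, c9}.
Reachable from c4: {c1, c10, c14, c2, c4, c5, c8}.
In c6's history but not c4's: {c11, c12, c13, c15, c6, c9} — 6 commits.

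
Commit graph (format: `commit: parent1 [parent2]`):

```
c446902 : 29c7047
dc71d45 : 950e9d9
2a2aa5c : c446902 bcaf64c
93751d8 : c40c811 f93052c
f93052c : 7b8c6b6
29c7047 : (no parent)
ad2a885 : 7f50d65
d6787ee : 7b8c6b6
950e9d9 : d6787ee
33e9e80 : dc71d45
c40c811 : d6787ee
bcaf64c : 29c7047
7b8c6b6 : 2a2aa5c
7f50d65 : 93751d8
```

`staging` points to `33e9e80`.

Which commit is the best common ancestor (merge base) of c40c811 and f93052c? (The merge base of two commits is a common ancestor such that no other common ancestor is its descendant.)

7b8c6b6

Ancestors of c40c811: {29c7047, 2a2aa5c, 7b8c6b6, bcaf64c, c40c811, c446902, d6787ee}.
Ancestors of f93052c: {29c7047, 2a2aa5c, 7b8c6b6, bcaf64c, c446902, f93052c}.
Common ancestors: {29c7047, 2a2aa5c, 7b8c6b6, bcaf64c, c446902}.
Among these, 7b8c6b6 is not an ancestor of any other common ancestor — it is the merge base.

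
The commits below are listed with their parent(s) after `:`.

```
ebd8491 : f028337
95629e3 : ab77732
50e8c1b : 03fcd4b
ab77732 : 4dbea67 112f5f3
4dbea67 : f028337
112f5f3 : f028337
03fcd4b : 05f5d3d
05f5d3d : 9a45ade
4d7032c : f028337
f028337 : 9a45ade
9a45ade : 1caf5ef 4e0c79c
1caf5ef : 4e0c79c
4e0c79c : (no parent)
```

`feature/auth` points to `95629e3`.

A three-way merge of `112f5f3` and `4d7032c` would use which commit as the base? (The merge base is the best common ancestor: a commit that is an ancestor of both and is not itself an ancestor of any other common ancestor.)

f028337

Ancestors of 112f5f3: {112f5f3, 1caf5ef, 4e0c79c, 9a45ade, f028337}.
Ancestors of 4d7032c: {1caf5ef, 4d7032c, 4e0c79c, 9a45ade, f028337}.
Common ancestors: {1caf5ef, 4e0c79c, 9a45ade, f028337}.
Among these, f028337 is not an ancestor of any other common ancestor — it is the merge base.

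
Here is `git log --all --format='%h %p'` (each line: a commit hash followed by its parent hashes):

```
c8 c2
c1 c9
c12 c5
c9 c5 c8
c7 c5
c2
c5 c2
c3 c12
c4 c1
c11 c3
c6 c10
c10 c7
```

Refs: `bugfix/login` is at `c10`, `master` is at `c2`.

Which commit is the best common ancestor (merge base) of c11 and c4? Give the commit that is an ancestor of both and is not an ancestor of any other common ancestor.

c5

Ancestors of c11: {c11, c12, c2, c3, c5}.
Ancestors of c4: {c1, c2, c4, c5, c8, c9}.
Common ancestors: {c2, c5}.
Among these, c5 is not an ancestor of any other common ancestor — it is the merge base.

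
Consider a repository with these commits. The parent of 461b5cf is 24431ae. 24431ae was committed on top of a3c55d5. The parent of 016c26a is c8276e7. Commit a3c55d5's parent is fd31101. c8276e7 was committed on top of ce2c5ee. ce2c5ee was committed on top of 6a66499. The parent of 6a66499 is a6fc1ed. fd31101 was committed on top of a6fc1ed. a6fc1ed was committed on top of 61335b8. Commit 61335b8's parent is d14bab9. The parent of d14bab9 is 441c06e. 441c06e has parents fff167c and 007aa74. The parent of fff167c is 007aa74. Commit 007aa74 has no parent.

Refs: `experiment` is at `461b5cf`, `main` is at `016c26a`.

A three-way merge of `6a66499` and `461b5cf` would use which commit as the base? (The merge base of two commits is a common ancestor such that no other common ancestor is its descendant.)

a6fc1ed

Ancestors of 6a66499: {007aa74, 441c06e, 61335b8, 6a66499, a6fc1ed, d14bab9, fff167c}.
Ancestors of 461b5cf: {007aa74, 24431ae, 441c06e, 461b5cf, 61335b8, a3c55d5, a6fc1ed, d14bab9, fd31101, fff167c}.
Common ancestors: {007aa74, 441c06e, 61335b8, a6fc1ed, d14bab9, fff167c}.
Among these, a6fc1ed is not an ancestor of any other common ancestor — it is the merge base.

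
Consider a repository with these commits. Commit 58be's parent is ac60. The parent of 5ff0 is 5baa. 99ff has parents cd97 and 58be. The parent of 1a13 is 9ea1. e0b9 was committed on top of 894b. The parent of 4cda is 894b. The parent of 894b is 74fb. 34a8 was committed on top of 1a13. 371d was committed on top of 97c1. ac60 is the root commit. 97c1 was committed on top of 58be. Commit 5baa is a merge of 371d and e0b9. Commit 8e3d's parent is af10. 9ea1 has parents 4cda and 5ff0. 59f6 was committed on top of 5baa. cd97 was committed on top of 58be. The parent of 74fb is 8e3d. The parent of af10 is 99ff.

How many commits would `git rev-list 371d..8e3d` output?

Reachable from 8e3d: {58be, 8e3d, 99ff, ac60, af10, cd97}.
Reachable from 371d: {371d, 58be, 97c1, ac60}.
In 8e3d's history but not 371d's: {8e3d, 99ff, af10, cd97} — 4 commits.

4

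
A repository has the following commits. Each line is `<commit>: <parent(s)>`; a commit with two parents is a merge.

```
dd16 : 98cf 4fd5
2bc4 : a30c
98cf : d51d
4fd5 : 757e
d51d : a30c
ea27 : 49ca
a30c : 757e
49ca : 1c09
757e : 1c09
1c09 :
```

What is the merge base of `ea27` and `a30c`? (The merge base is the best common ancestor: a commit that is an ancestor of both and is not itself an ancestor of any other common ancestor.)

1c09

Ancestors of ea27: {1c09, 49ca, ea27}.
Ancestors of a30c: {1c09, 757e, a30c}.
Common ancestors: {1c09}.
The only common ancestor is 1c09, so it is the merge base.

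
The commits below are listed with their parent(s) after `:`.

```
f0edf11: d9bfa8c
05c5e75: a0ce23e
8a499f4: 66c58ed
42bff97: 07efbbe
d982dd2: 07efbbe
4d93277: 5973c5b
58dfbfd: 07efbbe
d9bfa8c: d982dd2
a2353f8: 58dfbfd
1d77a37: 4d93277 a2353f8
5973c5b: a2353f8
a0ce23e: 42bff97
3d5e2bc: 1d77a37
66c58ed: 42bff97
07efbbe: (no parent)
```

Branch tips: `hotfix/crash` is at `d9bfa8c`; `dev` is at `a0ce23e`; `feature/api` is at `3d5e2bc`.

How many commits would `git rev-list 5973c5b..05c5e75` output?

3

Reachable from 05c5e75: {05c5e75, 07efbbe, 42bff97, a0ce23e}.
Reachable from 5973c5b: {07efbbe, 58dfbfd, 5973c5b, a2353f8}.
In 05c5e75's history but not 5973c5b's: {05c5e75, 42bff97, a0ce23e} — 3 commits.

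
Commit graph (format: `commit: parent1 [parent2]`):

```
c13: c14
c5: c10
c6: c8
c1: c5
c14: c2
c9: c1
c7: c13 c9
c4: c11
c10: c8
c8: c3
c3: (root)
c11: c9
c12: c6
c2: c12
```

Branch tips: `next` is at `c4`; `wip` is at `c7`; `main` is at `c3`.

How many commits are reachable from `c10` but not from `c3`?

Reachable from c10: {c10, c3, c8}.
Reachable from c3: {c3}.
In c10's history but not c3's: {c10, c8} — 2 commits.

2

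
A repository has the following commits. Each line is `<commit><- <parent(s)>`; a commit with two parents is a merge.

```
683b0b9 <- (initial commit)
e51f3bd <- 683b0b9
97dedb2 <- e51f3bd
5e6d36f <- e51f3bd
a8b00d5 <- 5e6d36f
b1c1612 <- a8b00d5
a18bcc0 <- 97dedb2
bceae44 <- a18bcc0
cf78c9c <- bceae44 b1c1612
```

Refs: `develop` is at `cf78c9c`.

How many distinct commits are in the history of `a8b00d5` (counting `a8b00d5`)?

4

Walking parent pointers from a8b00d5: reachable set = {5e6d36f, 683b0b9, a8b00d5, e51f3bd}.
That is 4 commits.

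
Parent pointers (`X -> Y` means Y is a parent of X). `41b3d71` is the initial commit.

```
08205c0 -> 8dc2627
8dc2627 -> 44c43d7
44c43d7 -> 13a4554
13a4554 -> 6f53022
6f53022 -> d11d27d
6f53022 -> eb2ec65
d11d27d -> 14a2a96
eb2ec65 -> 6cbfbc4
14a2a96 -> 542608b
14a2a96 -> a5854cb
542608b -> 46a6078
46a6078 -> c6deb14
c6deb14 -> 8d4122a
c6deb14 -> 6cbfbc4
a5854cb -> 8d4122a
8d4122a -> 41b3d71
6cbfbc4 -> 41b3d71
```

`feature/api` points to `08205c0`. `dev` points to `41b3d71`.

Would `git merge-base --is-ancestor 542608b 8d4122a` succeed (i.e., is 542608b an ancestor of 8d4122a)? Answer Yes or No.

Ancestors of 8d4122a: {41b3d71, 8d4122a}.
542608b is not in that set, so it is not an ancestor of 8d4122a.

No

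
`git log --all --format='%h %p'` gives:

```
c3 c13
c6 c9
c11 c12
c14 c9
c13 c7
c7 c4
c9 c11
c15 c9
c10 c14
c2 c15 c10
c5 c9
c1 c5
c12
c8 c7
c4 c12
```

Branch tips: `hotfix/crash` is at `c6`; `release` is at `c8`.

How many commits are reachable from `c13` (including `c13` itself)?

4

Walking parent pointers from c13: reachable set = {c12, c13, c4, c7}.
That is 4 commits.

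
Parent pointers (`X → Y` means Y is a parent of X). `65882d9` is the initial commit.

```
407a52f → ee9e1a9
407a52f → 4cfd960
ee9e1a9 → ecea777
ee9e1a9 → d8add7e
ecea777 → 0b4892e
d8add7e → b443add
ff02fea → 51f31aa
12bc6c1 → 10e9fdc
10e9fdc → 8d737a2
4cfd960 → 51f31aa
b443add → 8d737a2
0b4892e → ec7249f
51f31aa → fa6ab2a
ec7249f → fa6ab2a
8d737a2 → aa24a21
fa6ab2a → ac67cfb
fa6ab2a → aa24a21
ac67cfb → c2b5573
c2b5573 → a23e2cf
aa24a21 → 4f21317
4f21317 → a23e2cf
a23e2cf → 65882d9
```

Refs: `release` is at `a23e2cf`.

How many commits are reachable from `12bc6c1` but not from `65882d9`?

6

Reachable from 12bc6c1: {10e9fdc, 12bc6c1, 4f21317, 65882d9, 8d737a2, a23e2cf, aa24a21}.
Reachable from 65882d9: {65882d9}.
In 12bc6c1's history but not 65882d9's: {10e9fdc, 12bc6c1, 4f21317, 8d737a2, a23e2cf, aa24a21} — 6 commits.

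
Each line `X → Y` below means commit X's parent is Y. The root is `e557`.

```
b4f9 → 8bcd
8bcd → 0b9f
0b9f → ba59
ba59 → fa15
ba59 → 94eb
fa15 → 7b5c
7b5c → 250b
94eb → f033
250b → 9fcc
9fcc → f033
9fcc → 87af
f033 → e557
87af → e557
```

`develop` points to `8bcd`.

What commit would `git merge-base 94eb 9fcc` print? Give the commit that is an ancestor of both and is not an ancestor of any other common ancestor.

Ancestors of 94eb: {94eb, e557, f033}.
Ancestors of 9fcc: {87af, 9fcc, e557, f033}.
Common ancestors: {e557, f033}.
Among these, f033 is not an ancestor of any other common ancestor — it is the merge base.

f033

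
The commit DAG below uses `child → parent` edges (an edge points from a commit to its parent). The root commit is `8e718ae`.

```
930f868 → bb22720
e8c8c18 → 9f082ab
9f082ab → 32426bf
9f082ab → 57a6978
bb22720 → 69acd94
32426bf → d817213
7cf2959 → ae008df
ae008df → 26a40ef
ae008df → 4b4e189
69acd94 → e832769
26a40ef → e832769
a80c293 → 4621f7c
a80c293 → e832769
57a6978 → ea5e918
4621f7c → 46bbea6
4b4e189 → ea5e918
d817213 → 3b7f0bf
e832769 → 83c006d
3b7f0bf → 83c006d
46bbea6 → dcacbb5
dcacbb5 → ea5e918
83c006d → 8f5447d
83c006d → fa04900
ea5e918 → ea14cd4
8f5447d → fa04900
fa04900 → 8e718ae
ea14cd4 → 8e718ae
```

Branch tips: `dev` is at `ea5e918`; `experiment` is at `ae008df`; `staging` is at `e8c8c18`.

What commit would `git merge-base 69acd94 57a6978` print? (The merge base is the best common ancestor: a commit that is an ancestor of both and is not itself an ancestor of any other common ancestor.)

8e718ae

Ancestors of 69acd94: {69acd94, 83c006d, 8e718ae, 8f5447d, e832769, fa04900}.
Ancestors of 57a6978: {57a6978, 8e718ae, ea14cd4, ea5e918}.
Common ancestors: {8e718ae}.
The only common ancestor is 8e718ae, so it is the merge base.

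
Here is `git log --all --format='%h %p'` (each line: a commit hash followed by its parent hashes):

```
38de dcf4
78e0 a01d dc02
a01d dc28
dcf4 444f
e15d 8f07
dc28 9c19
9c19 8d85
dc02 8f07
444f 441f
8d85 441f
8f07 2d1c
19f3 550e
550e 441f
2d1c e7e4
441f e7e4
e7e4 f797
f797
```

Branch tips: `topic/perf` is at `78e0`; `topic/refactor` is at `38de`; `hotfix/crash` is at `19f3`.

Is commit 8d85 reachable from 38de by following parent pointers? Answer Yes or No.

No

Ancestors of 38de: {38de, 441f, 444f, dcf4, e7e4, f797}.
8d85 is not in that set, so it is not an ancestor of 38de.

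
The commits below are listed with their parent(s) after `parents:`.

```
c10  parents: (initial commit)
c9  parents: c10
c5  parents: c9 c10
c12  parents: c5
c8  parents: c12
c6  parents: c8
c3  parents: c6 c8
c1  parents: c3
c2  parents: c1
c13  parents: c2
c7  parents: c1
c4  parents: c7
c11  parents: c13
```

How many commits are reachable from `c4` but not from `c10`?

Reachable from c4: {c1, c10, c12, c3, c4, c5, c6, c7, c8, c9}.
Reachable from c10: {c10}.
In c4's history but not c10's: {c1, c12, c3, c4, c5, c6, c7, c8, c9} — 9 commits.

9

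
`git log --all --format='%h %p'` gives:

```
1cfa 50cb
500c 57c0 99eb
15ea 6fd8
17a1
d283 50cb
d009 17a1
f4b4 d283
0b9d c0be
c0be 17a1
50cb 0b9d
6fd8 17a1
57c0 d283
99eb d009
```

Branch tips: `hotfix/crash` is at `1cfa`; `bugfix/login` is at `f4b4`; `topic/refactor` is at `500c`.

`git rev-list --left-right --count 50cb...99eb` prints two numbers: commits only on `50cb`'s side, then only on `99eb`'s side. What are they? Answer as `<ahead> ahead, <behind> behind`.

Reachable from 50cb: {0b9d, 17a1, 50cb, c0be}.
Reachable from 99eb: {17a1, 99eb, d009}.
Only in 50cb's history (ahead): {0b9d, 50cb, c0be} — 3.
Only in 99eb's history (behind): {99eb, d009} — 2.

3 ahead, 2 behind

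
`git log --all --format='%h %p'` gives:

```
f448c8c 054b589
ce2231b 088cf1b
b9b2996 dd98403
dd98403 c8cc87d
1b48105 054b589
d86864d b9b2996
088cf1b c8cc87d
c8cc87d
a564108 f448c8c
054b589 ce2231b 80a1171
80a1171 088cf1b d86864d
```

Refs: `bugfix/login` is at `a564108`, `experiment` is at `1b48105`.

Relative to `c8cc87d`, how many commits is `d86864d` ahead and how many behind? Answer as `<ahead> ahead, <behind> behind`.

3 ahead, 0 behind

Reachable from d86864d: {b9b2996, c8cc87d, d86864d, dd98403}.
Reachable from c8cc87d: {c8cc87d}.
Only in d86864d's history (ahead): {b9b2996, d86864d, dd98403} — 3.
Only in c8cc87d's history (behind): {} — 0.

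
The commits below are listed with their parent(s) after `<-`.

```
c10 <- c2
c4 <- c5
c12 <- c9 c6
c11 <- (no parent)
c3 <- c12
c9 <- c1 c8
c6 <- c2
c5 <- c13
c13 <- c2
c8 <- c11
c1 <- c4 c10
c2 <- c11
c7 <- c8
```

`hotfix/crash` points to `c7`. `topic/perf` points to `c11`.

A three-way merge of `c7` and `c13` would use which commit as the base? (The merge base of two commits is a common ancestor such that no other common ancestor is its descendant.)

c11

Ancestors of c7: {c11, c7, c8}.
Ancestors of c13: {c11, c13, c2}.
Common ancestors: {c11}.
The only common ancestor is c11, so it is the merge base.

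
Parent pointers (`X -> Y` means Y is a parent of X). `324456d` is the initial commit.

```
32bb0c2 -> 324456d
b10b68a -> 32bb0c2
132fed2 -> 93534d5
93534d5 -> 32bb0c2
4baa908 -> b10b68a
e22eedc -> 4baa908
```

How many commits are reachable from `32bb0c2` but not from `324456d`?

Reachable from 32bb0c2: {324456d, 32bb0c2}.
Reachable from 324456d: {324456d}.
In 32bb0c2's history but not 324456d's: {32bb0c2} — 1 commit.

1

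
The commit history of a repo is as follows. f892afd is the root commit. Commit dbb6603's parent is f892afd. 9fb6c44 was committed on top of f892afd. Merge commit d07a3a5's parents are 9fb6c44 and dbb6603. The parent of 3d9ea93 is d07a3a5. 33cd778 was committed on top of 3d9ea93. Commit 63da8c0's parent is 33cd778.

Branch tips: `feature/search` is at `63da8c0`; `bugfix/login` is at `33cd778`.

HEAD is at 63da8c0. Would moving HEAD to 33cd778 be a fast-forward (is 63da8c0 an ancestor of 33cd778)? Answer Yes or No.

A fast-forward from 63da8c0 to 33cd778 is possible iff 63da8c0 is an ancestor of 33cd778.
Ancestors of 33cd778: {33cd778, 3d9ea93, 9fb6c44, d07a3a5, dbb6603, f892afd}.
63da8c0 is not among them, so fast-forward is not possible.

No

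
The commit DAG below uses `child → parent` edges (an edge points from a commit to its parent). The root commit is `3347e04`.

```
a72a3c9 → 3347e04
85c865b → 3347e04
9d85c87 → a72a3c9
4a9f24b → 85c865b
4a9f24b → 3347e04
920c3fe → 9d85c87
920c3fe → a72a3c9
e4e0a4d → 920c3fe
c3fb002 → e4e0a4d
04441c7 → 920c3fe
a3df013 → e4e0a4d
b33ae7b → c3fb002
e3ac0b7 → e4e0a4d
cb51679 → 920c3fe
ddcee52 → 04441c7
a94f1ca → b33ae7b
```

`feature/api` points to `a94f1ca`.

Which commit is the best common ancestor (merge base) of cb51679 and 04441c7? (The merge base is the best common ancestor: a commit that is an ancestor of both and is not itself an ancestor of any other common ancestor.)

Ancestors of cb51679: {3347e04, 920c3fe, 9d85c87, a72a3c9, cb51679}.
Ancestors of 04441c7: {04441c7, 3347e04, 920c3fe, 9d85c87, a72a3c9}.
Common ancestors: {3347e04, 920c3fe, 9d85c87, a72a3c9}.
Among these, 920c3fe is not an ancestor of any other common ancestor — it is the merge base.

920c3fe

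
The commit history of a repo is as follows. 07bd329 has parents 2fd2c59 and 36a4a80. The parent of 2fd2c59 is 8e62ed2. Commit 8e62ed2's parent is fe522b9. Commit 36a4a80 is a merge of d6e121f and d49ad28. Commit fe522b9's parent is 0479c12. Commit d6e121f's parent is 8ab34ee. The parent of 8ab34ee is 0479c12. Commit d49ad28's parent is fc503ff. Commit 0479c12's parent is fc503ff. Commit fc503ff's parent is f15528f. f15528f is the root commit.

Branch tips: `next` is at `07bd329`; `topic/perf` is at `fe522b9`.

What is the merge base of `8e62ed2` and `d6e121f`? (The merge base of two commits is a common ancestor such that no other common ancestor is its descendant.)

Ancestors of 8e62ed2: {0479c12, 8e62ed2, f15528f, fc503ff, fe522b9}.
Ancestors of d6e121f: {0479c12, 8ab34ee, d6e121f, f15528f, fc503ff}.
Common ancestors: {0479c12, f15528f, fc503ff}.
Among these, 0479c12 is not an ancestor of any other common ancestor — it is the merge base.

0479c12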